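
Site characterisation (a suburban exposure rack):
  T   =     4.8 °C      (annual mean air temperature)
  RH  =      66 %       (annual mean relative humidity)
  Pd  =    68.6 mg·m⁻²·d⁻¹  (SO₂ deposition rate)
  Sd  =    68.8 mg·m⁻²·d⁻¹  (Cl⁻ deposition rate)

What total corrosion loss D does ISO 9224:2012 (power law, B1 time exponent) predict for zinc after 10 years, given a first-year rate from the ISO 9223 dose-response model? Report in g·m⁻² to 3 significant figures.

zinc: T≤10 °C ⇒ hinge +0.038·(4.8−10) = -0.1976
  sulphur-dioxide contribution → 1.417 μm/a
  chloride contribution → 0.4977 μm/a
  total first-year rate 1.914 μm/a
Power-law: D(10) = r_corr · 10^0.813
  D(10) = 1.914 × 10^0.813 = 1.914 × 6.501 = 12.45 μm
  Mass loss = 12.45 μm × 7.14 g/cm³ = 88.86 g·m⁻²

D(10) = 88.9 g·m⁻²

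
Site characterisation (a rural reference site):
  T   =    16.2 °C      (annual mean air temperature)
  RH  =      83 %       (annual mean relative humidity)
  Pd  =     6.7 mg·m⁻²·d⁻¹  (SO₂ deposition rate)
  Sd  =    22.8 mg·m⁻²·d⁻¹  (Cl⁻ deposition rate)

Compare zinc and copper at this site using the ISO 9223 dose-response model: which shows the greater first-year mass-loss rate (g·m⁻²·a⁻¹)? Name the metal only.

copper

zinc: f(T) = -0.071·(T−10) [T>10 °C] = -0.4402
  SO₂ term: 0.0129·6.7^0.44·exp(0.046·83-0.4402) = 0.873
  Sd branch = 0.0175·Sd^0.57·e^(0.008·RH+0.085·T) = 0.8007 μm/a
  r_corr = 0.873 + 0.8007 = 1.674 μm/a
  mass loss = 1.674 μm/a × 7.14 g/cm³ = 11.95 g·m⁻²·a⁻¹
copper: temperature factor f = -0.080·(6.2) = -0.4960
  Pd branch = 0.0053·Pd^0.26·e^(0.059·RH+f) = 0.7086 μm/a
  Cl⁻ term: 0.01025·22.8^0.27·exp(0.036·83+0.049·16.2) = 1.047
  sum: 0.7086 + 1.047 → r_corr = 1.755 μm/a
  mass loss = 1.755 μm/a × 8.96 g/cm³ = 15.73 g·m⁻²·a⁻¹
Ordering by g·m⁻²·a⁻¹: copper (15.7) > zinc (12)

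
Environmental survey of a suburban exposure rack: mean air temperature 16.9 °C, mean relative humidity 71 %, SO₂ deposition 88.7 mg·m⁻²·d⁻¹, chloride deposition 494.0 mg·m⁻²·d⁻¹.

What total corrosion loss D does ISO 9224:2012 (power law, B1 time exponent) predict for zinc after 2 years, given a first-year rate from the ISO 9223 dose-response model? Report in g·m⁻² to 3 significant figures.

zinc: temperature factor f = -0.071·(6.9) = -0.4899
  Pd branch = 0.0129·Pd^0.44·e^(0.046·RH+f) = 1.49 μm/a
  Cl⁻ term: 0.0175·494.0^0.57·exp(0.008·71+0.085·16.9) = 4.457
  sum: 1.49 + 4.457 → r_corr = 5.947 μm/a
ISO 9224: D(t) = r_corr · t^b with b = 0.813 (zinc, B1)
  D(2) = 5.947 × 2^0.813 = 5.947 × 1.757 = 10.45 μm
  Mass loss = 10.45 μm × 7.14 g/cm³ = 74.6 g·m⁻²

D(2) = 74.6 g·m⁻²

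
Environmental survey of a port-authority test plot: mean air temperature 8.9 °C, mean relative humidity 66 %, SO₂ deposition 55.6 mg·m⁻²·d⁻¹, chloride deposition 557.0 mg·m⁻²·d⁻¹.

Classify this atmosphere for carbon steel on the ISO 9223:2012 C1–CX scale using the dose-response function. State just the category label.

C5

carbon steel: temperature factor f = +0.150·(-1.1) = -0.1650
  SO₂ term: 1.77·55.6^0.52·exp(0.02·66-0.1650) = 45.4
  Sd branch = 0.102·Sd^0.62·e^(0.033·RH+0.04·T) = 64.79 μm/a
  sum: 45.4 + 64.79 → r_corr = 110.2 μm/a
Category bounds: 80…200 μm/a bracket r_corr ⇒ C5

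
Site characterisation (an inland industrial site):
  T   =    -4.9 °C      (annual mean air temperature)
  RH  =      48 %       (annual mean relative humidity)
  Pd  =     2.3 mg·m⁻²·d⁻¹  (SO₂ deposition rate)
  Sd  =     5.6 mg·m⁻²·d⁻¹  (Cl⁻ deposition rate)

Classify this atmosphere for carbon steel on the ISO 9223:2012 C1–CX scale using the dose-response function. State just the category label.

C2

carbon steel: T≤10 °C ⇒ hinge +0.150·(-4.9−10) = -2.2350
  sulphur-dioxide contribution → 0.7627 μm/a
  chloride contribution → 1.189 μm/a
  total first-year rate 1.952 μm/a
ISO 9223 Table 2 (carbon steel): 1.3 < 1.95 ≤ 25 μm/a ⇒ C2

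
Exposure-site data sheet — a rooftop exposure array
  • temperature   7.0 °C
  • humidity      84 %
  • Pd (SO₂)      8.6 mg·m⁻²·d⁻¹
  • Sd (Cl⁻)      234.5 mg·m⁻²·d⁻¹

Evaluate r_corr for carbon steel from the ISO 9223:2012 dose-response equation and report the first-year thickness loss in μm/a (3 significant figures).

r_corr = 82.2 μm/a

carbon steel: f(T) = +0.150·(T−10) [T≤10 °C] = -0.4500
  Pd branch = 1.77·Pd^0.52·e^(0.02·RH+f) = 18.54 μm/a
  Cl⁻ term: 0.102·234.5^0.62·exp(0.033·84+0.04·7.0) = 63.61
  sum: 18.54 + 63.61 → r_corr = 82.15 μm/a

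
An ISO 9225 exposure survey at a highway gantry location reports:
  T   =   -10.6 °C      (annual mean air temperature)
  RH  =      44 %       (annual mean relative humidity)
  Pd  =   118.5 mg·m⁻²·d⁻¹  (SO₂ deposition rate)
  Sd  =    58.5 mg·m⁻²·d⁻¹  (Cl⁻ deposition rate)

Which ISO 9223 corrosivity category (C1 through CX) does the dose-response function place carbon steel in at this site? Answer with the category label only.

C2

carbon steel: f(T) = +0.150·(T−10) [T≤10 °C] = -3.0900
  SO₂ term: 1.77·118.5^0.52·exp(0.02·44-3.0900) = 2.325
  Cl⁻ term: 0.102·58.5^0.62·exp(0.033·44+0.04·-10.6) = 3.554
  sum: 2.325 + 3.554 → r_corr = 5.879 μm/a
5.88 μm/a falls in (1.3, 25] for carbon steel → category C2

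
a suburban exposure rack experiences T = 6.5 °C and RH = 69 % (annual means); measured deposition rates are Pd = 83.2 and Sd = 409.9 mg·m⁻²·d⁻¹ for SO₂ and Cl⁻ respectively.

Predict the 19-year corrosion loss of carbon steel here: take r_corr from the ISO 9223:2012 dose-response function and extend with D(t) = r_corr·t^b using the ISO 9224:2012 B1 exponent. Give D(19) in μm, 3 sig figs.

carbon steel: temperature factor f = +0.150·(-3.5) = -0.5250
  sulphur-dioxide contribution → 41.47 μm/a
  chloride contribution → 53.74 μm/a
  ⇒ r_corr(carbon steel) = 95.21 μm/a
Long-term exponent b (ISO 9224 Table 2, B1) = 0.523
  D(19) = 95.21 × 19^0.523 = 95.21 × 4.664 = 444.1 μm

D(19) = 444 μm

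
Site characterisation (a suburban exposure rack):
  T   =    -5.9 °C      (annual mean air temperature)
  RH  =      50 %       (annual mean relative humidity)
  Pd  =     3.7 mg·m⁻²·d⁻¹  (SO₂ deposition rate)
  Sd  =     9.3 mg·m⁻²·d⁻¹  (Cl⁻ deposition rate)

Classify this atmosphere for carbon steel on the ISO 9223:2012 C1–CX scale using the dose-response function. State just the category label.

C2

carbon steel: temperature factor f = +0.150·(-15.9) = -2.3850
  SO₂ term: 1.77·3.7^0.52·exp(0.02·50-2.3850) = 0.8749
  Cl⁻ term: 0.102·9.3^0.62·exp(0.033·50+0.04·-5.9) = 1.672
  r_corr = 0.8749 + 1.672 = 2.547 μm/a
Category bounds: 1.3…25 μm/a bracket r_corr ⇒ C2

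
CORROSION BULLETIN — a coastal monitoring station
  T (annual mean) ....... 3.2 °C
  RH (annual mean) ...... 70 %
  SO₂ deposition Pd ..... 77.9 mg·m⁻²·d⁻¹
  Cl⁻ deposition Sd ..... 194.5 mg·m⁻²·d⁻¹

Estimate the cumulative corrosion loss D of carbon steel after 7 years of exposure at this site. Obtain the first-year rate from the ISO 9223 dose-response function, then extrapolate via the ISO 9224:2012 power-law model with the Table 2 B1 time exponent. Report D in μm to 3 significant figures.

D(7) = 154 μm

carbon steel: T≤10 °C ⇒ hinge +0.150·(3.2−10) = -1.0200
  SO₂ term: 1.77·77.9^0.52·exp(0.02·70-1.0200) = 24.92
  Sd branch = 0.102·Sd^0.62·e^(0.033·RH+0.04·T) = 30.66 μm/a
  r_corr = 24.92 + 30.66 = 55.58 μm/a
Power-law: D(7) = r_corr · 7^0.523
  D(7) = 55.58 × 7^0.523 = 55.58 × 2.767 = 153.8 μm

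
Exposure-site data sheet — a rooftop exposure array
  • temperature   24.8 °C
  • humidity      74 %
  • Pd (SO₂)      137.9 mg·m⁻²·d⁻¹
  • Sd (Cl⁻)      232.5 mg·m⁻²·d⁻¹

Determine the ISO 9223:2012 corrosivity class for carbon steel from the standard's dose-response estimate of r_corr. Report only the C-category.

C5

carbon steel: temperature factor f = -0.054·(14.8) = -0.7992
  Pd branch = 1.77·Pd^0.52·e^(0.02·RH+f) = 45.31 μm/a
  Cl⁻ term: 0.102·232.5^0.62·exp(0.033·74+0.04·24.8) = 92.71
  r_corr = 45.31 + 92.71 = 138 μm/a
138 μm/a falls in (80, 200] for carbon steel → category C5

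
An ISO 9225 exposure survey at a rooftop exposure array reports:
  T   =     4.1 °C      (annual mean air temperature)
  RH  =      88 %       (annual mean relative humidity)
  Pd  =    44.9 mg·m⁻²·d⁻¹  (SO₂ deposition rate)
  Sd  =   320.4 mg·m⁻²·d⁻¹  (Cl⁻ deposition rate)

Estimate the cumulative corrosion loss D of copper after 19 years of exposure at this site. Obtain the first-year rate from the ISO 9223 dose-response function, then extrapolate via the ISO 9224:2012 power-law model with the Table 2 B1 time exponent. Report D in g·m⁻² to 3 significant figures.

D(19) = 168 g·m⁻²

copper: f(T) = +0.126·(T−10) [T≤10 °C] = -0.7434
  sulphur-dioxide contribution → 1.219 μm/a
  chloride contribution → 1.414 μm/a
  total first-year rate 2.632 μm/a
Power-law: D(19) = r_corr · 19^0.667
  D(19) = 2.632 × 19^0.667 = 2.632 × 7.127 = 18.76 μm
  Mass loss = 18.76 μm × 8.96 g/cm³ = 168.1 g·m⁻²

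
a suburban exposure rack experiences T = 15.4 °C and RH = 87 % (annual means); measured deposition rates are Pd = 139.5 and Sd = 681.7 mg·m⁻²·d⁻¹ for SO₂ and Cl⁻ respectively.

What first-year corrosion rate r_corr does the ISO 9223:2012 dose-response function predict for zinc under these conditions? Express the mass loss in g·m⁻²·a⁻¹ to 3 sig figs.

zinc: temperature factor f = -0.071·(5.4) = -0.3834
  sulphur-dioxide contribution → 4.224 μm/a
  chloride contribution → 5.357 μm/a
  total first-year rate 9.581 μm/a
Convert to mass loss: 9.581 μm/a × 7.14 g/cm³ = 68.41 g·m⁻²·a⁻¹

r_corr = 68.4 g·m⁻²·a⁻¹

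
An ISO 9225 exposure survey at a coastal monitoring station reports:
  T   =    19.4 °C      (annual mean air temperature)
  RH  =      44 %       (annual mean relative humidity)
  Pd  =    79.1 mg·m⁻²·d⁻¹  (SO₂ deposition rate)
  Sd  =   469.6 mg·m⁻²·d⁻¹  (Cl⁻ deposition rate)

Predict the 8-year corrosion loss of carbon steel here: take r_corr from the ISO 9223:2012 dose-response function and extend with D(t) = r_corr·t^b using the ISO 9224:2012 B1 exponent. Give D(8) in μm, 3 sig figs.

carbon steel: f(T) = -0.054·(T−10) [T>10 °C] = -0.5076
  sulphur-dioxide contribution → 24.93 μm/a
  chloride contribution → 42.92 μm/a
  ⇒ r_corr(carbon steel) = 67.85 μm/a
Long-term exponent b (ISO 9224 Table 2, B1) = 0.523
  D(8) = 67.85 × 8^0.523 = 67.85 × 2.967 = 201.3 μm

D(8) = 201 μm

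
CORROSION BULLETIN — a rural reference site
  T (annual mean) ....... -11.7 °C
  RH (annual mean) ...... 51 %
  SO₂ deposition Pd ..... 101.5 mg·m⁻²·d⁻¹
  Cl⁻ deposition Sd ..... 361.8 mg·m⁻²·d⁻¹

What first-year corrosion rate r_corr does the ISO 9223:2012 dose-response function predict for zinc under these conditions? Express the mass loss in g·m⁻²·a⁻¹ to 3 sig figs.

r_corr = 5.22 g·m⁻²·a⁻¹

zinc: T≤10 °C ⇒ hinge +0.038·(-11.7−10) = -0.8246
  SO₂ term: 0.0129·101.5^0.44·exp(0.046·51-0.8246) = 0.451
  Sd branch = 0.0175·Sd^0.57·e^(0.008·RH+0.085·T) = 0.2797 μm/a
  sum: 0.451 + 0.2797 → r_corr = 0.7307 μm/a
Convert to mass loss: 0.7307 μm/a × 7.14 g/cm³ = 5.217 g·m⁻²·a⁻¹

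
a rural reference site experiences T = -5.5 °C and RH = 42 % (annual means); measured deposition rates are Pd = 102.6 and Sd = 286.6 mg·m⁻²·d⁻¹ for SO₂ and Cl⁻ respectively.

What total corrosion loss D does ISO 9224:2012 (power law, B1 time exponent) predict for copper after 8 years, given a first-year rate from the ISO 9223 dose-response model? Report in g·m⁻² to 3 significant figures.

copper: f(T) = +0.126·(T−10) [T≤10 °C] = -1.9530
  sulphur-dioxide contribution → 0.02987 μm/a
  chloride contribution → 0.1636 μm/a
  total first-year rate 0.1935 μm/a
Power-law: D(8) = r_corr · 8^0.667
  D(8) = 0.1935 × 8^0.667 = 0.1935 × 4.003 = 0.7744 μm
  Mass loss = 0.7744 μm × 8.96 g/cm³ = 6.939 g·m⁻²

D(8) = 6.94 g·m⁻²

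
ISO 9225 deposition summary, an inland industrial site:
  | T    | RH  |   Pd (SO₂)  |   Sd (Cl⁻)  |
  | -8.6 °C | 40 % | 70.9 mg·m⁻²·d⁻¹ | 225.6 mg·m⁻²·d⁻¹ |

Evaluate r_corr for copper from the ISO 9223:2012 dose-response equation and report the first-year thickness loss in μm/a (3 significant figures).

r_corr = 0.139 μm/a

copper: temperature factor f = +0.126·(-18.6) = -2.3436
  Pd branch = 0.0053·Pd^0.26·e^(0.059·RH+f) = 0.01631 μm/a
  Sd branch = 0.01025·Sd^0.27·e^(0.036·RH+0.049·T) = 0.1226 μm/a
  sum: 0.01631 + 0.1226 → r_corr = 0.1389 μm/a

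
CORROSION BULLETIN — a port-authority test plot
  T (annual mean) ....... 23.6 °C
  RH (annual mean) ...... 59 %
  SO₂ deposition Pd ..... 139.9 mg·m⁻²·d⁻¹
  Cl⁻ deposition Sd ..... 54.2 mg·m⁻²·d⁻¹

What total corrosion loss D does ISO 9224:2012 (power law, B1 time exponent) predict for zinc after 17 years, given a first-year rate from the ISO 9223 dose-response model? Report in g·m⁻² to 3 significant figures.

zinc: T>10 °C ⇒ hinge -0.071·(23.6−10) = -0.9656
  Pd branch = 0.0129·Pd^0.44·e^(0.046·RH+f) = 0.6517 μm/a
  Cl⁻ term: 0.0175·54.2^0.57·exp(0.008·59+0.085·23.6) = 2.03
  r_corr = 0.6517 + 2.03 = 2.682 μm/a
Long-term exponent b (ISO 9224 Table 2, B1) = 0.813
  D(17) = 2.682 × 17^0.813 = 2.682 × 10.01 = 26.84 μm
  Mass loss = 26.84 μm × 7.14 g/cm³ = 191.7 g·m⁻²

D(17) = 192 g·m⁻²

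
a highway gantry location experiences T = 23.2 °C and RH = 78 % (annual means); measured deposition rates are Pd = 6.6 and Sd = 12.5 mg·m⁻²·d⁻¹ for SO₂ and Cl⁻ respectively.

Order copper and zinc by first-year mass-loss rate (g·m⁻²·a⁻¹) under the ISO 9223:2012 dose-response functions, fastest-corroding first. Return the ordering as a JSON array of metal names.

["copper", "zinc"]

copper: temperature factor f = -0.080·(13.2) = -1.0560
  Pd branch = 0.0053·Pd^0.26·e^(0.059·RH+f) = 0.3002 μm/a
  Sd branch = 0.01025·Sd^0.27·e^(0.036·RH+0.049·T) = 1.047 μm/a
  sum: 0.3002 + 1.047 → r_corr = 1.348 μm/a
  mass loss = 1.348 μm/a × 8.96 g/cm³ = 12.07 g·m⁻²·a⁻¹
zinc: T>10 °C ⇒ hinge -0.071·(23.2−10) = -0.9372
  Pd branch = 0.0129·Pd^0.44·e^(0.046·RH+f) = 0.4192 μm/a
  Cl⁻ term: 0.0175·12.5^0.57·exp(0.008·78+0.085·23.2) = 0.9902
  sum: 0.4192 + 0.9902 → r_corr = 1.409 μm/a
  mass loss = 1.409 μm/a × 7.14 g/cm³ = 10.06 g·m⁻²·a⁻¹
Ordering by g·m⁻²·a⁻¹: copper (12.1) > zinc (10.1)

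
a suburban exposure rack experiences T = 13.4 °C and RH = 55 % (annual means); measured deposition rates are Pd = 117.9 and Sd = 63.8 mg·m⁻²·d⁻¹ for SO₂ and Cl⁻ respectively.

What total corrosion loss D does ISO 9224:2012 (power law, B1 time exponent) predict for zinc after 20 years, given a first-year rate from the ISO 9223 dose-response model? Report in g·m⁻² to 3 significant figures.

zinc: T>10 °C ⇒ hinge -0.071·(13.4−10) = -0.2414
  Pd branch = 0.0129·Pd^0.44·e^(0.046·RH+f) = 1.037 μm/a
  Cl⁻ term: 0.0175·63.8^0.57·exp(0.008·55+0.085·13.4) = 0.9069
  sum: 1.037 + 0.9069 → r_corr = 1.944 μm/a
Long-term exponent b (ISO 9224 Table 2, B1) = 0.813
  D(20) = 1.944 × 20^0.813 = 1.944 × 11.42 = 22.21 μm
  Mass loss = 22.21 μm × 7.14 g/cm³ = 158.6 g·m⁻²

D(20) = 159 g·m⁻²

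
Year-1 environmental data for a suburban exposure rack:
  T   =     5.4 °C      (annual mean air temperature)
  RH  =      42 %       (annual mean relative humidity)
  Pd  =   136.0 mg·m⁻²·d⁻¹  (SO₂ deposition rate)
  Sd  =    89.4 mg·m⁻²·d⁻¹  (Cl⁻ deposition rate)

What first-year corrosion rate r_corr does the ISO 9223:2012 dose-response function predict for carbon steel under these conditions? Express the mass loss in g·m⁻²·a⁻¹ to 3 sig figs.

carbon steel: f(T) = +0.150·(T−10) [T≤10 °C] = -0.6900
  Pd branch = 1.77·Pd^0.52·e^(0.02·RH+f) = 26.46 μm/a
  Cl⁻ term: 0.102·89.4^0.62·exp(0.033·42+0.04·5.4) = 8.207
  r_corr = 26.46 + 8.207 = 34.66 μm/a
Convert to mass loss: 34.66 μm/a × 7.85 g/cm³ = 272.1 g·m⁻²·a⁻¹

r_corr = 272 g·m⁻²·a⁻¹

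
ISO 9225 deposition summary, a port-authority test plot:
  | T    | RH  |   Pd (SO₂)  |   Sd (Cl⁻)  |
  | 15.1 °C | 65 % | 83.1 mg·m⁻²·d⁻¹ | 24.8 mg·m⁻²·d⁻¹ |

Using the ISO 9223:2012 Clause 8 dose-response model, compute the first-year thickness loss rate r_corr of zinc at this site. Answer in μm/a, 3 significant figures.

r_corr = 1.91 μm/a

zinc: T>10 °C ⇒ hinge -0.071·(15.1−10) = -0.3621
  SO₂ term: 0.0129·83.1^0.44·exp(0.046·65-0.3621) = 1.249
  Sd branch = 0.0175·Sd^0.57·e^(0.008·RH+0.085·T) = 0.6624 μm/a
  sum: 1.249 + 0.6624 → r_corr = 1.911 μm/a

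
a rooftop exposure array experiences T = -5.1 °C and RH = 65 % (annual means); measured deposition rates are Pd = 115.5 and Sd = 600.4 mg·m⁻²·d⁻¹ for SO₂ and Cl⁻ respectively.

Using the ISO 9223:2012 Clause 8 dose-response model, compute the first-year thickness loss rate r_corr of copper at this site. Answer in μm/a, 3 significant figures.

r_corr = 0.592 μm/a

copper: temperature factor f = +0.126·(-15.1) = -1.9026
  Pd branch = 0.0053·Pd^0.26·e^(0.059·RH+f) = 0.1258 μm/a
  Cl⁻ term: 0.01025·600.4^0.27·exp(0.036·65+0.049·-5.1) = 0.4663
  r_corr = 0.1258 + 0.4663 = 0.5921 μm/a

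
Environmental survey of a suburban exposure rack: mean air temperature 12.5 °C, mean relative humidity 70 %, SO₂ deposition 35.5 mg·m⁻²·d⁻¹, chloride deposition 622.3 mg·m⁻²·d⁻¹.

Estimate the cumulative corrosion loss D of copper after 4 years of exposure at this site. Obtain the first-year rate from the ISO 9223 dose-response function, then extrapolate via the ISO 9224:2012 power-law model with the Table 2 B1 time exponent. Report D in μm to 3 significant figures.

D(4) = 5.09 μm

copper: T>10 °C ⇒ hinge -0.080·(12.5−10) = -0.2000
  sulphur-dioxide contribution → 0.6825 μm/a
  chloride contribution → 1.335 μm/a
  total first-year rate 2.018 μm/a
ISO 9224: D(t) = r_corr · t^b with b = 0.667 (copper, B1)
  D(4) = 2.018 × 4^0.667 = 2.018 × 2.521 = 5.087 μm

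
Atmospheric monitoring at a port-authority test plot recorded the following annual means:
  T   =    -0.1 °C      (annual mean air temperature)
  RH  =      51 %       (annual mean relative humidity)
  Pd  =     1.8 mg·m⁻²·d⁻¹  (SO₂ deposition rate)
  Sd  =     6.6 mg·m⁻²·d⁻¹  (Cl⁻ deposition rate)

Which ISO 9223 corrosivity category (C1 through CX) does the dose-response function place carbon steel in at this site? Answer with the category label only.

carbon steel: T≤10 °C ⇒ hinge +0.150·(-0.1−10) = -1.5150
  Pd branch = 1.77·Pd^0.52·e^(0.02·RH+f) = 1.465 μm/a
  Sd branch = 0.102·Sd^0.62·e^(0.033·RH+0.04·T) = 1.762 μm/a
  r_corr = 1.465 + 1.762 = 3.226 μm/a
ISO 9223 Table 2 (carbon steel): 1.3 < 3.23 ≤ 25 μm/a ⇒ C2

C2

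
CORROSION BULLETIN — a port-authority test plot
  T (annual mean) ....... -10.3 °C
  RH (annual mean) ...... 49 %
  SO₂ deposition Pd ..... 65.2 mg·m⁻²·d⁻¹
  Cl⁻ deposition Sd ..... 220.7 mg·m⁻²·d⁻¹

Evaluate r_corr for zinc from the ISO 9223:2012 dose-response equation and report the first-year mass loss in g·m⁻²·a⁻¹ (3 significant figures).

r_corr = 4.22 g·m⁻²·a⁻¹

zinc: f(T) = +0.038·(T−10) [T≤10 °C] = -0.7714
  sulphur-dioxide contribution → 0.3571 μm/a
  chloride contribution → 0.2339 μm/a
  ⇒ r_corr(zinc) = 0.591 μm/a
Convert to mass loss: 0.591 μm/a × 7.14 g/cm³ = 4.219 g·m⁻²·a⁻¹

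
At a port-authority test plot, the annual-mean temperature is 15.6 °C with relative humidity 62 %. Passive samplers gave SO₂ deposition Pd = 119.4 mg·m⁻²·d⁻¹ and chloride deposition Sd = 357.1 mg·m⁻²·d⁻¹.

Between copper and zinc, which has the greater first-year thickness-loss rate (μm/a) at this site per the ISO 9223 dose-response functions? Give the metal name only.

zinc

copper: T>10 °C ⇒ hinge -0.080·(15.6−10) = -0.4480
  Pd branch = 0.0053·Pd^0.26·e^(0.059·RH+f) = 0.4554 μm/a
  Sd branch = 0.01025·Sd^0.27·e^(0.036·RH+0.049·T) = 1.003 μm/a
  r_corr = 0.4554 + 1.003 = 1.458 μm/a
zinc: T>10 °C ⇒ hinge -0.071·(15.6−10) = -0.3976
  Pd branch = 0.0129·Pd^0.44·e^(0.046·RH+f) = 1.231 μm/a
  Cl⁻ term: 0.0175·357.1^0.57·exp(0.008·62+0.085·15.6) = 3.086
  r_corr = 1.231 + 3.086 = 4.318 μm/a
Ordering by μm/a: zinc (4.32) > copper (1.46)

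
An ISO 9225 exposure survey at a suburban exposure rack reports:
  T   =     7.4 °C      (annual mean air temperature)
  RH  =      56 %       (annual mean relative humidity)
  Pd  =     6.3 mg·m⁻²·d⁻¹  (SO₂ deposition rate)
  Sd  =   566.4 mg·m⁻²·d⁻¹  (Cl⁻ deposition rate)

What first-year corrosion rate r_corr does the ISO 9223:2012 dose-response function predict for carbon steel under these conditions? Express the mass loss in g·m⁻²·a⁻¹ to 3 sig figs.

carbon steel: f(T) = +0.150·(T−10) [T≤10 °C] = -0.3900
  sulphur-dioxide contribution → 9.565 μm/a
  chloride contribution → 44.33 μm/a
  total first-year rate 53.89 μm/a
Convert to mass loss: 53.89 μm/a × 7.85 g/cm³ = 423 g·m⁻²·a⁻¹

r_corr = 423 g·m⁻²·a⁻¹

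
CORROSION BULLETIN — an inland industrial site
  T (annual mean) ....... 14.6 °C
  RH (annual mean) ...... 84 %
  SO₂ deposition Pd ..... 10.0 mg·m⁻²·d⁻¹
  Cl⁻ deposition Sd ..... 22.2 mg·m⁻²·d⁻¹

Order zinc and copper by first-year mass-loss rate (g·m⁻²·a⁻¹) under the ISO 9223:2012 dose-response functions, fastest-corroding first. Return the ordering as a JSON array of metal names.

["copper", "zinc"]

zinc: T>10 °C ⇒ hinge -0.071·(14.6−10) = -0.3266
  SO₂ term: 0.0129·10.0^0.44·exp(0.046·84-0.3266) = 1.221
  Sd branch = 0.0175·Sd^0.57·e^(0.008·RH+0.085·T) = 0.6938 μm/a
  r_corr = 1.221 + 0.6938 = 1.915 μm/a
  mass loss = 1.915 μm/a × 7.14 g/cm³ = 13.67 g·m⁻²·a⁻¹
copper: T>10 °C ⇒ hinge -0.080·(14.6−10) = -0.3680
  Pd branch = 0.0053·Pd^0.26·e^(0.059·RH+f) = 0.948 μm/a
  Sd branch = 0.01025·Sd^0.27·e^(0.036·RH+0.049·T) = 0.996 μm/a
  r_corr = 0.948 + 0.996 = 1.944 μm/a
  mass loss = 1.944 μm/a × 8.96 g/cm³ = 17.42 g·m⁻²·a⁻¹
Ordering by g·m⁻²·a⁻¹: copper (17.4) > zinc (13.7)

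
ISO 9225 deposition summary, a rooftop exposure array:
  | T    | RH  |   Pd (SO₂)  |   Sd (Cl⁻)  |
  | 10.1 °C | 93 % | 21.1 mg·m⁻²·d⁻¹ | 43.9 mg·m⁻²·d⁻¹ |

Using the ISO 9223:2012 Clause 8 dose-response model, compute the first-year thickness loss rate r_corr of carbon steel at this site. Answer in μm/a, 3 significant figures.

carbon steel: temperature factor f = -0.054·(0.1) = -0.0054
  SO₂ term: 1.77·21.1^0.52·exp(0.02·93-0.0054) = 55.21
  Cl⁻ term: 0.102·43.9^0.62·exp(0.033·93+0.04·10.1) = 34.3
  sum: 55.21 + 34.3 → r_corr = 89.51 μm/a

r_corr = 89.5 μm/a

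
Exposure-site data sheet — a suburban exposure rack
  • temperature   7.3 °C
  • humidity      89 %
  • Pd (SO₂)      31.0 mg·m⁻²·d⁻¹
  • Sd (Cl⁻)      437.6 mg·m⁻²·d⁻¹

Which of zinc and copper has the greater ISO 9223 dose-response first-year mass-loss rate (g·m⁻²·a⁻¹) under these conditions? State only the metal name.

zinc: T≤10 °C ⇒ hinge +0.038·(7.3−10) = -0.1026
  Pd branch = 0.0129·Pd^0.44·e^(0.046·RH+f) = 3.164 μm/a
  Sd branch = 0.0175·Sd^0.57·e^(0.008·RH+0.085·T) = 2.124 μm/a
  r_corr = 3.164 + 2.124 = 5.288 μm/a
  mass loss = 5.288 μm/a × 7.14 g/cm³ = 37.76 g·m⁻²·a⁻¹
copper: f(T) = +0.126·(T−10) [T≤10 °C] = -0.3402
  Pd branch = 0.0053·Pd^0.26·e^(0.059·RH+f) = 1.757 μm/a
  Sd branch = 0.01025·Sd^0.27·e^(0.036·RH+0.049·T) = 1.865 μm/a
  sum: 1.757 + 1.865 → r_corr = 3.622 μm/a
  mass loss = 3.622 μm/a × 8.96 g/cm³ = 32.45 g·m⁻²·a⁻¹
Ordering by g·m⁻²·a⁻¹: zinc (37.8) > copper (32.5)

zinc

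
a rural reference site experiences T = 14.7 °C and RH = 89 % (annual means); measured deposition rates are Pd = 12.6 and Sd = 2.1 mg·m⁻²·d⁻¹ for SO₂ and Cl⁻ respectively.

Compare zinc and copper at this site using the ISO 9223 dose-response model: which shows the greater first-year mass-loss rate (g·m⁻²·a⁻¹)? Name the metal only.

zinc: temperature factor f = -0.071·(4.7) = -0.3337
  SO₂ term: 0.0129·12.6^0.44·exp(0.046·89-0.3337) = 1.69
  Cl⁻ term: 0.0175·2.1^0.57·exp(0.008·89+0.085·14.7) = 0.1899
  r_corr = 1.69 + 0.1899 = 1.88 μm/a
  mass loss = 1.88 μm/a × 7.14 g/cm³ = 13.42 g·m⁻²·a⁻¹
copper: T>10 °C ⇒ hinge -0.080·(14.7−10) = -0.3760
  SO₂ term: 0.0053·12.6^0.26·exp(0.059·89-0.3760) = 1.341
  Sd branch = 0.01025·Sd^0.27·e^(0.036·RH+0.049·T) = 0.6339 μm/a
  sum: 1.341 + 0.6339 → r_corr = 1.975 μm/a
  mass loss = 1.975 μm/a × 8.96 g/cm³ = 17.7 g·m⁻²·a⁻¹
Ordering by g·m⁻²·a⁻¹: copper (17.7) > zinc (13.4)

copper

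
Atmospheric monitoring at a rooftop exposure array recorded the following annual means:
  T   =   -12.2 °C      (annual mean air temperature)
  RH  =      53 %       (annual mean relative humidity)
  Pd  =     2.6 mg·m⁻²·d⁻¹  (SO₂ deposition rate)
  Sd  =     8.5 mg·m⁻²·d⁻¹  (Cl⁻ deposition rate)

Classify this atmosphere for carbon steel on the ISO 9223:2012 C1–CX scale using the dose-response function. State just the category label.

C2

carbon steel: T≤10 °C ⇒ hinge +0.150·(-12.2−10) = -3.3300
  sulphur-dioxide contribution → 0.3005 μm/a
  chloride contribution → 1.357 μm/a
  total first-year rate 1.657 μm/a
ISO 9223 Table 2 (carbon steel): 1.3 < 1.66 ≤ 25 μm/a ⇒ C2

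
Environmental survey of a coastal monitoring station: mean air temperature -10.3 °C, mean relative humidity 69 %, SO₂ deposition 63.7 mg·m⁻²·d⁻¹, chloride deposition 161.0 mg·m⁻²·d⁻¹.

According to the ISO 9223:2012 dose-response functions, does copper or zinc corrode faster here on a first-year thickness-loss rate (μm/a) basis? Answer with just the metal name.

zinc

copper: temperature factor f = +0.126·(-20.3) = -2.5578
  SO₂ term: 0.0053·63.7^0.26·exp(0.059·69-2.5578) = 0.07088
  Cl⁻ term: 0.01025·161.0^0.27·exp(0.036·69+0.049·-10.3) = 0.2925
  sum: 0.07088 + 0.2925 → r_corr = 0.3634 μm/a
zinc: T≤10 °C ⇒ hinge +0.038·(-10.3−10) = -0.7714
  SO₂ term: 0.0129·63.7^0.44·exp(0.046·69-0.7714) = 0.8868
  Sd branch = 0.0175·Sd^0.57·e^(0.008·RH+0.085·T) = 0.2293 μm/a
  r_corr = 0.8868 + 0.2293 = 1.116 μm/a
Ordering by μm/a: zinc (1.12) > copper (0.363)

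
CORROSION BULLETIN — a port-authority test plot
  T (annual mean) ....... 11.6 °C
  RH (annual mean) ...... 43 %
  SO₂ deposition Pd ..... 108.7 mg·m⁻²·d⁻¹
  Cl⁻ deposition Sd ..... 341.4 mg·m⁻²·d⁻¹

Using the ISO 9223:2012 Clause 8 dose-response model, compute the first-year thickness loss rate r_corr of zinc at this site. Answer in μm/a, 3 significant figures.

r_corr = 2.49 μm/a

zinc: f(T) = -0.071·(T−10) [T>10 °C] = -0.1136
  Pd branch = 0.0129·Pd^0.44·e^(0.046·RH+f) = 0.655 μm/a
  Cl⁻ term: 0.0175·341.4^0.57·exp(0.008·43+0.085·11.6) = 1.839
  r_corr = 0.655 + 1.839 = 2.494 μm/a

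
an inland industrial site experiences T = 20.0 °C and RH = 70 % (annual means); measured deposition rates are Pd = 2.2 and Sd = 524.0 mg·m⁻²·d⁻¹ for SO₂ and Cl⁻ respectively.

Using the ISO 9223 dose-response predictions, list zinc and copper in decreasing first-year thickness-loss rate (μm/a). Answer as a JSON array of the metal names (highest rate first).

zinc: temperature factor f = -0.071·(10.0) = -0.7100
  SO₂ term: 0.0129·2.2^0.44·exp(0.046·70-0.7100) = 0.2246
  Sd branch = 0.0175·Sd^0.57·e^(0.008·RH+0.085·T) = 5.951 μm/a
  r_corr = 0.2246 + 5.951 = 6.175 μm/a
copper: T>10 °C ⇒ hinge -0.080·(20.0−10) = -0.8000
  Pd branch = 0.0053·Pd^0.26·e^(0.059·RH+f) = 0.1818 μm/a
  Sd branch = 0.01025·Sd^0.27·e^(0.036·RH+0.049·T) = 1.841 μm/a
  sum: 0.1818 + 1.841 → r_corr = 2.022 μm/a
Ordering by μm/a: zinc (6.18) > copper (2.02)

["zinc", "copper"]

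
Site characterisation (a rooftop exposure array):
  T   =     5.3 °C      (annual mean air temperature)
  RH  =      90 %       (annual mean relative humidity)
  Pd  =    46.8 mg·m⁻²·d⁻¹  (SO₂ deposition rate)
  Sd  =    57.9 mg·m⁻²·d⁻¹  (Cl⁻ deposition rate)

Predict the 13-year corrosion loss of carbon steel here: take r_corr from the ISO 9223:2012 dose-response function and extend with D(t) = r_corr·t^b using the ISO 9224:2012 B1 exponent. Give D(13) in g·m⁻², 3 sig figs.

carbon steel: temperature factor f = +0.150·(-4.7) = -0.7050
  Pd branch = 1.77·Pd^0.52·e^(0.02·RH+f) = 39.09 μm/a
  Cl⁻ term: 0.102·57.9^0.62·exp(0.033·90+0.04·5.3) = 30.44
  r_corr = 39.09 + 30.44 = 69.52 μm/a
ISO 9224: D(t) = r_corr · t^b with b = 0.523 (carbon steel, B1)
  D(13) = 69.52 × 13^0.523 = 69.52 × 3.825 = 265.9 μm
  Mass loss = 265.9 μm × 7.85 g/cm³ = 2087 g·m⁻²

D(13) = 2.09e+03 g·m⁻²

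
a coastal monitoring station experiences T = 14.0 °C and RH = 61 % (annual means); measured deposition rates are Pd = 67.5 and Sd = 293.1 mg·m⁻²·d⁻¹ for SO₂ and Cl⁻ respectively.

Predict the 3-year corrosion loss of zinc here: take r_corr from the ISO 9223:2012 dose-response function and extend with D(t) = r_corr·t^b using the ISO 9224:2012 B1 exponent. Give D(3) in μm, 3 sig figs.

zinc: f(T) = -0.071·(T−10) [T>10 °C] = -0.2840
  Pd branch = 0.0129·Pd^0.44·e^(0.046·RH+f) = 1.025 μm/a
  Sd branch = 0.0175·Sd^0.57·e^(0.008·RH+0.085·T) = 2.388 μm/a
  r_corr = 1.025 + 2.388 = 3.413 μm/a
Power-law: D(3) = r_corr · 3^0.813
  D(3) = 3.413 × 3^0.813 = 3.413 × 2.443 = 8.337 μm

D(3) = 8.34 μm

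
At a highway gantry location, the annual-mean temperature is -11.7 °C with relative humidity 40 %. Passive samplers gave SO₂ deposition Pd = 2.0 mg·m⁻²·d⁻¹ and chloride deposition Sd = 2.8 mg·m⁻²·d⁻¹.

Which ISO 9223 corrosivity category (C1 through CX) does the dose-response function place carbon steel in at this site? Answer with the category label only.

carbon steel: T≤10 °C ⇒ hinge +0.150·(-11.7−10) = -3.2550
  SO₂ term: 1.77·2.0^0.52·exp(0.02·40-3.2550) = 0.2179
  Sd branch = 0.102·Sd^0.62·e^(0.033·RH+0.04·T) = 0.4527 μm/a
  r_corr = 0.2179 + 0.4527 = 0.6707 μm/a
Category bounds: 0…1.3 μm/a bracket r_corr ⇒ C1

C1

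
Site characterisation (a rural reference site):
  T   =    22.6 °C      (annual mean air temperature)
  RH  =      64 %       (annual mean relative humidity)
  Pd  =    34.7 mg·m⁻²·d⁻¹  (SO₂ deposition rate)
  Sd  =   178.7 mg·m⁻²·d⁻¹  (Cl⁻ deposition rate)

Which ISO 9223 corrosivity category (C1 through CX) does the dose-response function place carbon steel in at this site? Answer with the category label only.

C4

carbon steel: temperature factor f = -0.054·(12.6) = -0.6804
  Pd branch = 1.77·Pd^0.52·e^(0.02·RH+f) = 20.39 μm/a
  Sd branch = 0.102·Sd^0.62·e^(0.033·RH+0.04·T) = 51.85 μm/a
  sum: 20.39 + 51.85 → r_corr = 72.24 μm/a
72.2 μm/a falls in (50, 80] for carbon steel → category C4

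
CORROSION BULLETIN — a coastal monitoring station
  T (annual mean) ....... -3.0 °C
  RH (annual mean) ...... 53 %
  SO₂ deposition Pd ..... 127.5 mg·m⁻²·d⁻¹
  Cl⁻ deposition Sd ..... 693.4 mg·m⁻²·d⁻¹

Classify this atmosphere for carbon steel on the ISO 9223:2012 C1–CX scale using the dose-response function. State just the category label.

C3

carbon steel: T≤10 °C ⇒ hinge +0.150·(-3.0−10) = -1.9500
  sulphur-dioxide contribution → 9.043 μm/a
  chloride contribution → 30.02 μm/a
  ⇒ r_corr(carbon steel) = 39.07 μm/a
ISO 9223 Table 2 (carbon steel): 25 < 39.1 ≤ 50 μm/a ⇒ C3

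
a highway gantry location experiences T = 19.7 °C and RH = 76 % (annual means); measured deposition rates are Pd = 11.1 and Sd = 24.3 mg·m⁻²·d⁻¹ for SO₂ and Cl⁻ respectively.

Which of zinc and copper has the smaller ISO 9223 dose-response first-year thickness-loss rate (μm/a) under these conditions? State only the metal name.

copper

zinc: temperature factor f = -0.071·(9.7) = -0.6887
  Pd branch = 0.0129·Pd^0.44·e^(0.046·RH+f) = 0.6162 μm/a
  Sd branch = 0.0175·Sd^0.57·e^(0.008·RH+0.085·T) = 1.057 μm/a
  sum: 0.6162 + 1.057 → r_corr = 1.673 μm/a
copper: f(T) = -0.080·(T−10) [T>10 °C] = -0.7760
  SO₂ term: 0.0053·11.1^0.26·exp(0.059·76-0.7760) = 0.404
  Sd branch = 0.01025·Sd^0.27·e^(0.036·RH+0.049·T) = 0.9824 μm/a
  sum: 0.404 + 0.9824 → r_corr = 1.386 μm/a
Ordering by μm/a: zinc (1.67) > copper (1.39)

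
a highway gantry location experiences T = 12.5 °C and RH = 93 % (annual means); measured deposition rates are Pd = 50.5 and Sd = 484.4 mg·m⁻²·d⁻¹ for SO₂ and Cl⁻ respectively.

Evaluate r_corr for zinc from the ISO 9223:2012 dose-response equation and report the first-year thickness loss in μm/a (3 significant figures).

zinc: f(T) = -0.071·(T−10) [T>10 °C] = -0.1775
  Pd branch = 0.0129·Pd^0.44·e^(0.046·RH+f) = 4.374 μm/a
  Cl⁻ term: 0.0175·484.4^0.57·exp(0.008·93+0.085·12.5) = 3.615
  r_corr = 4.374 + 3.615 = 7.989 μm/a

r_corr = 7.99 μm/a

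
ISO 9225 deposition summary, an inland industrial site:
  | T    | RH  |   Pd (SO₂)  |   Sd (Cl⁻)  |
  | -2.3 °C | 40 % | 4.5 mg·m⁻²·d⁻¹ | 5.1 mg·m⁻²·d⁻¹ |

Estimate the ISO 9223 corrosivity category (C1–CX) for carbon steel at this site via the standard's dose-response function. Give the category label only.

carbon steel: T≤10 °C ⇒ hinge +0.150·(-2.3−10) = -1.8450
  SO₂ term: 1.77·4.5^0.52·exp(0.02·40-1.8450) = 1.361
  Cl⁻ term: 0.102·5.1^0.62·exp(0.033·40+0.04·-2.3) = 0.9563
  r_corr = 1.361 + 0.9563 = 2.317 μm/a
Category bounds: 1.3…25 μm/a bracket r_corr ⇒ C2

C2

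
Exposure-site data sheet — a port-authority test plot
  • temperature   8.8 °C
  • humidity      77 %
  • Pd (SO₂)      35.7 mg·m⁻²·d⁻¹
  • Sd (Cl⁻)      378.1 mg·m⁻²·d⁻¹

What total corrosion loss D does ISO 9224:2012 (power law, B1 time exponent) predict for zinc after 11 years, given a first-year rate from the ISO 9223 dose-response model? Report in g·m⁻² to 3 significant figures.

D(11) = 204 g·m⁻²

zinc: T≤10 °C ⇒ hinge +0.038·(8.8−10) = -0.0456
  SO₂ term: 0.0129·35.7^0.44·exp(0.046·77-0.0456) = 2.052
  Sd branch = 0.0175·Sd^0.57·e^(0.008·RH+0.085·T) = 2.017 μm/a
  sum: 2.052 + 2.017 → r_corr = 4.069 μm/a
ISO 9224: D(t) = r_corr · t^b with b = 0.813 (zinc, B1)
  D(11) = 4.069 × 11^0.813 = 4.069 × 7.025 = 28.59 μm
  Mass loss = 28.59 μm × 7.14 g/cm³ = 204.1 g·m⁻²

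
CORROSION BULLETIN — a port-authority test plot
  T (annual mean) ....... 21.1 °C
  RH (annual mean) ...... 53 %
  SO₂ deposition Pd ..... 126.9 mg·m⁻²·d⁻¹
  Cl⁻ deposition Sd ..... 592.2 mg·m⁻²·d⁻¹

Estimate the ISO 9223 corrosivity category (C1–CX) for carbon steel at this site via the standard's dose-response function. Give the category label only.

carbon steel: f(T) = -0.054·(T−10) [T>10 °C] = -0.5994
  Pd branch = 1.77·Pd^0.52·e^(0.02·RH+f) = 34.82 μm/a
  Sd branch = 0.102·Sd^0.62·e^(0.033·RH+0.04·T) = 71.39 μm/a
  sum: 34.82 + 71.39 → r_corr = 106.2 μm/a
Category bounds: 80…200 μm/a bracket r_corr ⇒ C5

C5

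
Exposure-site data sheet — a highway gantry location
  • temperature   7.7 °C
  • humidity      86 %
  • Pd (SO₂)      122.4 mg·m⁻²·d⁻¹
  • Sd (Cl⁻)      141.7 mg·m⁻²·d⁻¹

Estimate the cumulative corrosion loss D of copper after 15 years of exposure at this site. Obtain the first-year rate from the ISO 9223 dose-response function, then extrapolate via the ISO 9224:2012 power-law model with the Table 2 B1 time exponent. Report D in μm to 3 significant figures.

copper: f(T) = +0.126·(T−10) [T≤10 °C] = -0.2898
  SO₂ term: 0.0053·122.4^0.26·exp(0.059·86-0.2898) = 2.212
  Sd branch = 0.01025·Sd^0.27·e^(0.036·RH+0.049·T) = 1.259 μm/a
  r_corr = 2.212 + 1.259 = 3.471 μm/a
Power-law: D(15) = r_corr · 15^0.667
  D(15) = 3.471 × 15^0.667 = 3.471 × 6.088 = 21.13 μm

D(15) = 21.1 μm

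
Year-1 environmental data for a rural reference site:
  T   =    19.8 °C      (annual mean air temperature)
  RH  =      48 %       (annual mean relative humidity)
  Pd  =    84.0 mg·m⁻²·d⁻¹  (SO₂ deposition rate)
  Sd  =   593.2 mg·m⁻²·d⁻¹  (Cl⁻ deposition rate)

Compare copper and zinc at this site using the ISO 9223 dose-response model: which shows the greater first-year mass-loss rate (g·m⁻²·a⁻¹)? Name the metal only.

zinc

copper: T>10 °C ⇒ hinge -0.080·(19.8−10) = -0.7840
  sulphur-dioxide contribution → 0.13 μm/a
  chloride contribution → 0.8537 μm/a
  ⇒ r_corr(copper) = 0.9837 μm/a
  mass loss = 0.9837 μm/a × 8.96 g/cm³ = 8.814 g·m⁻²·a⁻¹
zinc: T>10 °C ⇒ hinge -0.071·(19.8−10) = -0.6958
  sulphur-dioxide contribution → 0.4112 μm/a
  chloride contribution → 5.266 μm/a
  ⇒ r_corr(zinc) = 5.677 μm/a
  mass loss = 5.677 μm/a × 7.14 g/cm³ = 40.53 g·m⁻²·a⁻¹
Ordering by g·m⁻²·a⁻¹: zinc (40.5) > copper (8.81)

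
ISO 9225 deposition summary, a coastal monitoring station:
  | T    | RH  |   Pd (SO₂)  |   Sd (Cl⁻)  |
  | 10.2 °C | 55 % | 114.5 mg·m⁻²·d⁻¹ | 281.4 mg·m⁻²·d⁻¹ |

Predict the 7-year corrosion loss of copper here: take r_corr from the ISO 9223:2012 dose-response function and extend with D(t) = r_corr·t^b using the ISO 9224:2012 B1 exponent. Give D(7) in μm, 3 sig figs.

D(7) = 3.74 μm

copper: temperature factor f = -0.080·(0.2) = -0.0160
  SO₂ term: 0.0053·114.5^0.26·exp(0.059·55-0.0160) = 0.4591
  Sd branch = 0.01025·Sd^0.27·e^(0.036·RH+0.049·T) = 0.5611 μm/a
  sum: 0.4591 + 0.5611 → r_corr = 1.02 μm/a
ISO 9224: D(t) = r_corr · t^b with b = 0.667 (copper, B1)
  D(7) = 1.02 × 7^0.667 = 1.02 × 3.662 = 3.735 μm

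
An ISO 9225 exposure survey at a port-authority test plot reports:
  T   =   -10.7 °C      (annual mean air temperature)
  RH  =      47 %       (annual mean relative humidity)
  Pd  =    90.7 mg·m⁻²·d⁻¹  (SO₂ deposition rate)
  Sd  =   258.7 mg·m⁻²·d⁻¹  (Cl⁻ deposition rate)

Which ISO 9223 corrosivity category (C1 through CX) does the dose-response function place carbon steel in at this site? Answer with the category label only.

carbon steel: f(T) = +0.150·(T−10) [T≤10 °C] = -3.1050
  Pd branch = 1.77·Pd^0.52·e^(0.02·RH+f) = 2.117 μm/a
  Sd branch = 0.102·Sd^0.62·e^(0.033·RH+0.04·T) = 9.823 μm/a
  sum: 2.117 + 9.823 → r_corr = 11.94 μm/a
11.9 μm/a falls in (1.3, 25] for carbon steel → category C2

C2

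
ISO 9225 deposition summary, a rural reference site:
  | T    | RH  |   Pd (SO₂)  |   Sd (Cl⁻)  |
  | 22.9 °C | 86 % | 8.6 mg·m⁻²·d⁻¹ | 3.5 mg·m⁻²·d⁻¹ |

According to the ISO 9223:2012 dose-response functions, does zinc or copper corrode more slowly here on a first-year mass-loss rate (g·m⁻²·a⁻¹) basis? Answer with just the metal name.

zinc: temperature factor f = -0.071·(12.9) = -0.9159
  sulphur-dioxide contribution → 0.6951 μm/a
  chloride contribution → 0.4981 μm/a
  total first-year rate 1.193 μm/a
  mass loss = 1.193 μm/a × 7.14 g/cm³ = 8.52 g·m⁻²·a⁻¹
copper: f(T) = -0.080·(T−10) [T>10 °C] = -1.0320
  sulphur-dioxide contribution → 0.528 μm/a
  chloride contribution → 0.9762 μm/a
  ⇒ r_corr(copper) = 1.504 μm/a
  mass loss = 1.504 μm/a × 8.96 g/cm³ = 13.48 g·m⁻²·a⁻¹
Ordering by g·m⁻²·a⁻¹: copper (13.5) > zinc (8.52)

zinc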